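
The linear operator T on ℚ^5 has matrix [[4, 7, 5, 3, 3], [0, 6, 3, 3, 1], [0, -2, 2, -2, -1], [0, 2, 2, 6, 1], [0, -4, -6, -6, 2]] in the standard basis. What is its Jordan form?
J = [[4, 1, 0, 0, 0], [0, 4, 1, 0, 0], [0, 0, 4, 0, 0], [0, 0, 0, 4, 1], [0, 0, 0, 0, 4]]

The characteristic polynomial is det(xI - A) = (x - 4)^5, so the eigenvalues are 4 (algebraic multiplicity 5).

For λ = 4: rank(A - 4I) = 3, rank((A - 4I)^2) = 1, rank((A - 4I)^3) = 0. The eigenspace has dimension 5 - 3 = 2, so there are 2 Jordan blocks; the rank sequence gives block sizes [3, 2].

Assembling the blocks gives the Jordan form J above.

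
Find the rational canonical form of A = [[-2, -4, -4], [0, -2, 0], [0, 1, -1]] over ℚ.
The invariant factors of A (the non-unit diagonal entries of the Smith normal form of xI - A over ℚ[x]) are x + 2, (x + 1)(x + 2), each dividing the next. The characteristic polynomial is their product, (x + 1)(x + 2)^2.

The rational canonical form is the block-diagonal matrix of companion matrices C(f_i):
R = [[-2, 0, 0], [0, 0, -2], [0, 1, -3]].

R = [[-2, 0, 0], [0, 0, -2], [0, 1, -3]]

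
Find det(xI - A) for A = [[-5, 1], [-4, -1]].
xI - A = [[x + 5, -1], [4, x + 1]].

Expanding det(xI - A) along the first row:
det(xI - A) = + (x + 5)·det([[x + 1]]) - (-1)·det([[4]]).

Evaluating gives χ_A(x) = x^2 + 6x + 9 = (x + 3)^2.

χ_A(x) = (x + 3)^2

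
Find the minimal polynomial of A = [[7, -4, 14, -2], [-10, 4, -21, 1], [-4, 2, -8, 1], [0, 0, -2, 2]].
The characteristic polynomial factors as (x - 2)^3(x + 1). The minimal polynomial is ∏(x - λ)^{k_λ} where k_λ is the size of the largest Jordan block at λ.

For λ = -1: rank(A + I) = 3, and the largest Jordan block has size 1 (the smallest k with rank((A + I)^k) = rank((A + I)^(k+1))).
For λ = 2: rank(A - 2I) = 3, and the largest Jordan block has size 3 (the smallest k with rank((A - 2I)^k) = rank((A - 2I)^(k+1))).

So m_A(x) = (x - 2)^3(x + 1).

m_A(x) = (x - 2)^3(x + 1)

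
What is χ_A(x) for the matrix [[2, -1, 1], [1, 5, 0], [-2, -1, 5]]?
χ_A(x) = (x - 4)^3

xI - A = [[x - 2, 1, -1], [-1, x - 5, 0], [2, 1, x - 5]].

Expanding det(xI - A) along the first row:
det(xI - A) = + (x - 2)·det([[x - 5, 0], [1, x - 5]]) - (1)·det([[-1, 0], [2, x - 5]]) + (-1)·det([[-1, x - 5], [2, 1]]).

Evaluating gives χ_A(x) = x^3 - 12x^2 + 48x - 64 = (x - 4)^3.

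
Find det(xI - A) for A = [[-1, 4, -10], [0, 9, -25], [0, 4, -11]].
χ_A(x) = (x + 1)^3

xI - A = [[x + 1, -4, 10], [0, x - 9, 25], [0, -4, x + 11]].

Expanding det(xI - A) along the first row:
det(xI - A) = + (x + 1)·det([[x - 9, 25], [-4, x + 11]]) - (-4)·det([[0, 25], [0, x + 11]]) + (10)·det([[0, x - 9], [0, -4]]).

Evaluating gives χ_A(x) = x^3 + 3x^2 + 3x + 1 = (x + 1)^3.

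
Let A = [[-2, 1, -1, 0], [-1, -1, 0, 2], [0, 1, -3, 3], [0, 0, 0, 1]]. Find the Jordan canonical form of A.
The characteristic polynomial is det(xI - A) = (x - 1)(x + 2)^3, so the eigenvalues are -2 (algebraic multiplicity 3), 1 (algebraic multiplicity 1).

For λ = -2: rank(A + 2I) = 3, rank((A + 2I)^2) = 2, rank((A + 2I)^3) = 1. The eigenspace has dimension 4 - 3 = 1, so there is 1 Jordan block; the rank sequence gives block sizes [3].

For λ = 1: algebraic multiplicity 1 gives one 1×1 block.

Assembling the blocks gives the Jordan form J above.

J = [[-2, 1, 0, 0], [0, -2, 1, 0], [0, 0, -2, 0], [0, 0, 0, 1]]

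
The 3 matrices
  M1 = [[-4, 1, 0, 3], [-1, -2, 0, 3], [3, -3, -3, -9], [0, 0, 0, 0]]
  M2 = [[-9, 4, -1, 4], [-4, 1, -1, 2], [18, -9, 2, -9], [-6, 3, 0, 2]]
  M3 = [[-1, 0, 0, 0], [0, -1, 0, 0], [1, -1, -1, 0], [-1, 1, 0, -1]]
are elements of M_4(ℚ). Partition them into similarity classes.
3 classes: {M1}, {M2}, {M3}

Characteristic polynomials: χ_{M1} = x(x + 3)^3, χ_{M2} = (x + 1)^4, χ_{M3} = (x + 1)^4.

{M1}: invariant factors x + 3, x(x + 3)^2.

{M2}: invariant factors x + 1, (x + 1)^3.

{M3}: invariant factors x + 1, x + 1, (x + 1)^2.

Matrices are similar if and only if their invariant-factor lists agree; the partition into similarity classes is {M1}, {M2}, {M3}.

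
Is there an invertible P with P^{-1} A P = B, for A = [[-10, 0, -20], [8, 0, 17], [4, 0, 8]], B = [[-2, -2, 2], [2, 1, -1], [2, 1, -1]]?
Two matrices over a field are similar if and only if they have the same invariant factors.

Both A and B have characteristic polynomial x^2(x + 2) and minimal polynomial x^2(x + 2). Computing further, both have invariant factors x^2(x + 2). Hence A and B are similar.

Yes.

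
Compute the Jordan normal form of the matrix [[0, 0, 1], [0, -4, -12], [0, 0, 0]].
J = [[-4, 0, 0], [0, 0, 1], [0, 0, 0]]

The characteristic polynomial is det(xI - A) = x^2(x + 4), so the eigenvalues are -4 (algebraic multiplicity 1), 0 (algebraic multiplicity 2).

For λ = -4: algebraic multiplicity 1 gives one 1×1 block.

For λ = 0: rank(A) = 2, rank(A^2) = 1. The eigenspace has dimension 3 - 2 = 1, so there is 1 Jordan block; the rank sequence gives block sizes [2].

Assembling the blocks gives the Jordan form J above.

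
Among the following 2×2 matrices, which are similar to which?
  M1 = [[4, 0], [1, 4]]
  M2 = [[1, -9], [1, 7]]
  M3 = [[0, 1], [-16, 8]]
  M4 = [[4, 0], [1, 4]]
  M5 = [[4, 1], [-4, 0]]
Characteristic polynomials: χ_{M1} = (x - 4)^2, χ_{M2} = (x - 4)^2, χ_{M3} = (x - 4)^2, χ_{M4} = (x - 4)^2, χ_{M5} = (x - 2)^2.

{M1, M2, M3, M4}: invariant factors (x - 4)^2.

{M5}: invariant factors (x - 2)^2.

Matrices are similar if and only if their invariant-factor lists agree; the partition into similarity classes is {M1, M2, M3, M4}, {M5}.

2 classes: {M1, M2, M3, M4}, {M5}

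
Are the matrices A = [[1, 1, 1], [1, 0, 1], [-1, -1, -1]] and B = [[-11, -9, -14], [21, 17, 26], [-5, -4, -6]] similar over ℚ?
Yes.

Two matrices over a field are similar if and only if they have the same invariant factors.

Both A and B have characteristic polynomial x^3 and minimal polynomial x^3. Computing further, both have invariant factors x^3. Hence A and B are similar.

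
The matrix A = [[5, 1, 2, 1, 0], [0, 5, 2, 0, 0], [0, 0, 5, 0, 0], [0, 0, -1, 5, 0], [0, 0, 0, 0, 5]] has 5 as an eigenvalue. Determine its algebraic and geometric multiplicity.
algebraic multiplicity 5, geometric multiplicity 3

The characteristic polynomial is (x - 5)^5, so the factor x - 5 appears with exponent 5: the algebraic multiplicity is 5.

rank(A - 5I) = 2, so the eigenspace has dimension 5 - 2 = 3: the geometric multiplicity is 3.

Since 3 < 5, A is not diagonalizable.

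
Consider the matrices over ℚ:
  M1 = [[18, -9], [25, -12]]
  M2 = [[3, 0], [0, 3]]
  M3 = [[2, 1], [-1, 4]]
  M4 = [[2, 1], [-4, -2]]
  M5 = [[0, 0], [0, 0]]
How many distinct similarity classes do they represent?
4 classes: {M1, M3}, {M2}, {M4}, {M5}

Characteristic polynomials: χ_{M1} = (x - 3)^2, χ_{M2} = (x - 3)^2, χ_{M3} = (x - 3)^2, χ_{M4} = x^2, χ_{M5} = x^2.

{M1, M3}: invariant factors (x - 3)^2.

{M2}: invariant factors x - 3, x - 3.

{M4}: invariant factors x^2.

{M5}: invariant factors x, x.

Matrices are similar if and only if their invariant-factor lists agree; the partition into similarity classes is {M1, M3}, {M2}, {M4}, {M5}.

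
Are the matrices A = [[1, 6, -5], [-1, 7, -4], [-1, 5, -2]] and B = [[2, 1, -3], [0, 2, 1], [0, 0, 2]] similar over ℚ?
Yes.

Two matrices over a field are similar if and only if they have the same invariant factors.

Both A and B have characteristic polynomial (x - 2)^3 and minimal polynomial (x - 2)^3. Computing further, both have invariant factors (x - 2)^3. Hence A and B are similar.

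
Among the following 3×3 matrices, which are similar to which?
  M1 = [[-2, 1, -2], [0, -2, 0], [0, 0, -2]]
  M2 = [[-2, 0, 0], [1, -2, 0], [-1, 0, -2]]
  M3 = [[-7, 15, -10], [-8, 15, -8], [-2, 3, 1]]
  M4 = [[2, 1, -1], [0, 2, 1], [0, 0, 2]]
Characteristic polynomials: χ_{M1} = (x + 2)^3, χ_{M2} = (x + 2)^3, χ_{M3} = (x - 3)^3, χ_{M4} = (x - 2)^3.

{M1, M2}: invariant factors x + 2, (x + 2)^2.

{M3}: invariant factors x - 3, (x - 3)^2.

{M4}: invariant factors (x - 2)^3.

Matrices are similar if and only if their invariant-factor lists agree; the partition into similarity classes is {M1, M2}, {M3}, {M4}.

3 classes: {M1, M2}, {M3}, {M4}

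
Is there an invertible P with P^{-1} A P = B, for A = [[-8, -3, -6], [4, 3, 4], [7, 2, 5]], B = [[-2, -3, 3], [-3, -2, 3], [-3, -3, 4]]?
No.

Both have characteristic polynomial (x - 1)^2(x + 2), but the minimal polynomial of A is (x - 1)^2(x + 2) while the minimal polynomial of B is (x - 1)(x + 2). The minimal polynomial is a similarity invariant, so A and B are not similar.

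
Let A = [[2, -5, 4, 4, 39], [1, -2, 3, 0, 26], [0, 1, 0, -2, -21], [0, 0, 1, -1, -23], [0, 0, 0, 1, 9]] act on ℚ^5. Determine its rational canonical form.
The invariant factors of A (the non-unit diagonal entries of the Smith normal form of xI - A over ℚ[x]) are (x - 4)^2(x^3 - 2x + 5), each dividing the next. The characteristic polynomial is their product, (x - 4)^2(x^3 - 2x + 5).

The rational canonical form is the block-diagonal matrix of companion matrices C(f_i):
R = [[0, 0, 0, 0, -80], [1, 0, 0, 0, 72], [0, 1, 0, 0, -21], [0, 0, 1, 0, -14], [0, 0, 0, 1, 8]].

Note the characteristic polynomial does not split into linear factors over ℚ, so A has no Jordan form over ℚ; the rational canonical form exists over any field.

R = [[0, 0, 0, 0, -80], [1, 0, 0, 0, 72], [0, 1, 0, 0, -21], [0, 0, 1, 0, -14], [0, 0, 0, 1, 8]]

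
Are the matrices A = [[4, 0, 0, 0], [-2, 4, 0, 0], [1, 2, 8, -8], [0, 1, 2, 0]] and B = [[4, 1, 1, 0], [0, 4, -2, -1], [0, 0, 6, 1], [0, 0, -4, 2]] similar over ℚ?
Yes.

Two matrices over a field are similar if and only if they have the same invariant factors.

Both A and B have characteristic polynomial (x - 4)^4 and minimal polynomial (x - 4)^2. Computing further, both have invariant factors (x - 4)^2, (x - 4)^2. Hence A and B are similar.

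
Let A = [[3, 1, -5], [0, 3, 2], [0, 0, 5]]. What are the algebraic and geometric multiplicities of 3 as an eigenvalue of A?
algebraic multiplicity 2, geometric multiplicity 1

The characteristic polynomial is (x - 5)(x - 3)^2, so the factor x - 3 appears with exponent 2: the algebraic multiplicity is 2.

rank(A - 3I) = 2, so the eigenspace has dimension 3 - 2 = 1: the geometric multiplicity is 1.

Since 1 < 2, A is not diagonalizable.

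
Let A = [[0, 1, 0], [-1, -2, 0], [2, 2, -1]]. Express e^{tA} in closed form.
A has Jordan form J = [[-1, 1, 0], [0, -1, 0], [0, 0, -1]] with A = PJP^{-1}, so e^{tA} = P e^{tJ} P^{-1}.

For a Jordan block J_k(λ), e^{tJ_k(λ)} = e^{λt} · (I + tN + t^2 N^2/2! + ... + t^{k-1} N^{k-1}/(k-1)!) where N is the nilpotent superdiagonal part.

Assembling the blocks and conjugating back gives the entries of e^{tA} as shown above.

e^{tA} = [[(t + 1)*e^{-t}, t*e^{-t}, 0], [-t*e^{-t}, (1 - t)*e^{-t}, 0], [2*t*e^{-t}, 2*t*e^{-t}, e^{-t}]]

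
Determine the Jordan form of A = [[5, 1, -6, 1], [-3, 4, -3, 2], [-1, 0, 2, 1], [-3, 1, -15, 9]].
J = [[5, 1, 0, 0], [0, 5, 0, 0], [0, 0, 5, 1], [0, 0, 0, 5]]

The characteristic polynomial is det(xI - A) = (x - 5)^4, so the eigenvalues are 5 (algebraic multiplicity 4).

For λ = 5: rank(A - 5I) = 2, rank((A - 5I)^2) = 0. The eigenspace has dimension 4 - 2 = 2, so there are 2 Jordan blocks; the rank sequence gives block sizes [2, 2].

Assembling the blocks gives the Jordan form J above.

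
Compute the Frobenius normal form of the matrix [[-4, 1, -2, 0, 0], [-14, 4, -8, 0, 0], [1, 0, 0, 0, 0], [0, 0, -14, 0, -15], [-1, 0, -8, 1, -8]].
The invariant factors of A (the non-unit diagonal entries of the Smith normal form of xI - A over ℚ[x]) are x^3(x + 3)(x + 5), each dividing the next. The characteristic polynomial is their product, x^3(x + 3)(x + 5).

The rational canonical form is the block-diagonal matrix of companion matrices C(f_i):
R = [[0, 0, 0, 0, 0], [1, 0, 0, 0, 0], [0, 1, 0, 0, 0], [0, 0, 1, 0, -15], [0, 0, 0, 1, -8]].

R = [[0, 0, 0, 0, 0], [1, 0, 0, 0, 0], [0, 1, 0, 0, 0], [0, 0, 1, 0, -15], [0, 0, 0, 1, -8]]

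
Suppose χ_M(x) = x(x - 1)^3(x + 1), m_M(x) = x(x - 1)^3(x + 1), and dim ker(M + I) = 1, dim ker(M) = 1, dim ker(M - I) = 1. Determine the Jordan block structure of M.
λ = -1: algebraic multiplicity 1 (exponent in χ_M), largest block size 1 (exponent in m_M), 1 block (geometric multiplicity). This forces block sizes [1].
λ = 0: algebraic multiplicity 1 (exponent in χ_M), largest block size 1 (exponent in m_M), 1 block (geometric multiplicity). This forces block sizes [1].
λ = 1: algebraic multiplicity 3 (exponent in χ_M), largest block size 3 (exponent in m_M), 1 block (geometric multiplicity). This forces block sizes [3].

Jordan blocks: (-1, 1), (0, 1), (1, 3)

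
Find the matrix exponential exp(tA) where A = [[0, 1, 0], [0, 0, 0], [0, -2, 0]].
A has Jordan form J = [[0, 1, 0], [0, 0, 0], [0, 0, 0]] with A = PJP^{-1}, so e^{tA} = P e^{tJ} P^{-1}.

For a Jordan block J_k(λ), e^{tJ_k(λ)} = e^{λt} · (I + tN + t^2 N^2/2! + ... + t^{k-1} N^{k-1}/(k-1)!) where N is the nilpotent superdiagonal part.

Assembling the blocks and conjugating back gives the entries of e^{tA} as shown above.

e^{tA} = [[1, t, 0], [0, 1, 0], [0, -2*t, 1]]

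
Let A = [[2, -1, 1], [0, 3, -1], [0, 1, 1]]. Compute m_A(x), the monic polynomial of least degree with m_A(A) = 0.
The characteristic polynomial factors as (x - 2)^3. The minimal polynomial is ∏(x - λ)^{k_λ} where k_λ is the size of the largest Jordan block at λ.

For λ = 2: rank(A - 2I) = 1, and the largest Jordan block has size 2 (the smallest k with rank((A - 2I)^k) = rank((A - 2I)^(k+1))).

So m_A(x) = (x - 2)^2.

m_A(x) = (x - 2)^2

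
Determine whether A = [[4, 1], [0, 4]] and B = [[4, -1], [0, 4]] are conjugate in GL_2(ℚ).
Two matrices over a field are similar if and only if they have the same invariant factors.

Both A and B have characteristic polynomial (x - 4)^2 and minimal polynomial (x - 4)^2. Computing further, both have invariant factors (x - 4)^2. Hence A and B are similar.

Yes.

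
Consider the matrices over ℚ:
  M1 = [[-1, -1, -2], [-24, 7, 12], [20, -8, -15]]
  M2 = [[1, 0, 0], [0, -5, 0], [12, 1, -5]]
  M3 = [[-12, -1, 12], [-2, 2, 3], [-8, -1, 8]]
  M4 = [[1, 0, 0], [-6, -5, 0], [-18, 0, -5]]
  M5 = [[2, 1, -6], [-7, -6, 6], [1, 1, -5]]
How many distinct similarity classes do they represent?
Characteristic polynomials: χ_{M1} = (x - 1)(x + 5)^2, χ_{M2} = (x - 1)(x + 5)^2, χ_{M3} = (x - 1)^2(x + 4), χ_{M4} = (x - 1)(x + 5)^2, χ_{M5} = (x - 1)(x + 5)^2.

{M1, M2, M5}: invariant factors (x - 1)(x + 5)^2.

{M3}: invariant factors (x - 1)^2(x + 4).

{M4}: invariant factors x + 5, (x - 1)(x + 5).

Matrices are similar if and only if their invariant-factor lists agree; the partition into similarity classes is {M1, M2, M5}, {M3}, {M4}.

3 classes: {M1, M2, M5}, {M3}, {M4}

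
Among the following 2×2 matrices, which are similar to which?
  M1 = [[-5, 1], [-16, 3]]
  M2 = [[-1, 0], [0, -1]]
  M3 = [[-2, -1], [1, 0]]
Characteristic polynomials: χ_{M1} = (x + 1)^2, χ_{M2} = (x + 1)^2, χ_{M3} = (x + 1)^2.

{M1, M3}: invariant factors (x + 1)^2.

{M2}: invariant factors x + 1, x + 1.

Matrices are similar if and only if their invariant-factor lists agree; the partition into similarity classes is {M1, M3}, {M2}.

2 classes: {M1, M3}, {M2}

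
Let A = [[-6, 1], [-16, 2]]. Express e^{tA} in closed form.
e^{tA} = [[(1 - 4*t)*e^{-2*t}, t*e^{-2*t}], [-16*t*e^{-2*t}, (4*t + 1)*e^{-2*t}]]

A has Jordan form J = [[-2, 1], [0, -2]] with A = PJP^{-1}, so e^{tA} = P e^{tJ} P^{-1}.

For a Jordan block J_k(λ), e^{tJ_k(λ)} = e^{λt} · (I + tN + t^2 N^2/2! + ... + t^{k-1} N^{k-1}/(k-1)!) where N is the nilpotent superdiagonal part.

Assembling the blocks and conjugating back gives the entries of e^{tA} as shown above.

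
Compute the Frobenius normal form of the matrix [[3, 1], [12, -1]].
R = [[0, 15], [1, 2]]

The invariant factors of A (the non-unit diagonal entries of the Smith normal form of xI - A over ℚ[x]) are (x - 5)(x + 3), each dividing the next. The characteristic polynomial is their product, (x - 5)(x + 3).

The rational canonical form is the block-diagonal matrix of companion matrices C(f_i):
R = [[0, 15], [1, 2]].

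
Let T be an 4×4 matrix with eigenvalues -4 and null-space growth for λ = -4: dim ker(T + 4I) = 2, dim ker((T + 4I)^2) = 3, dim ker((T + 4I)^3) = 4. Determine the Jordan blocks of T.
λ = -4: successive nullity increments [2, 1, 1] count blocks of size ≥ k; block sizes are [3, 1].

Jordan blocks: (-4, 3), (-4, 1)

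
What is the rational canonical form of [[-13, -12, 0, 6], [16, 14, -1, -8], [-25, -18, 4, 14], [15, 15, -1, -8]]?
The invariant factors of A (the non-unit diagonal entries of the Smith normal form of xI - A over ℚ[x]) are (x + 3)(x^3 + 4), each dividing the next. The characteristic polynomial is their product, (x + 3)(x^3 + 4).

The rational canonical form is the block-diagonal matrix of companion matrices C(f_i):
R = [[0, 0, 0, -12], [1, 0, 0, -4], [0, 1, 0, 0], [0, 0, 1, -3]].

Note the characteristic polynomial does not split into linear factors over ℚ, so A has no Jordan form over ℚ; the rational canonical form exists over any field.

R = [[0, 0, 0, -12], [1, 0, 0, -4], [0, 1, 0, 0], [0, 0, 1, -3]]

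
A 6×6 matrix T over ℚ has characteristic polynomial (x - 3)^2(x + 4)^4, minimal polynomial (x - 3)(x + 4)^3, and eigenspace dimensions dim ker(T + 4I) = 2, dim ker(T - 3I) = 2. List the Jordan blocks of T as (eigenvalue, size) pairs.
Jordan blocks: (-4, 3), (-4, 1), (3, 1), (3, 1)

λ = -4: algebraic multiplicity 4 (exponent in χ_T), largest block size 3 (exponent in m_T), 2 blocks (geometric multiplicity). These force block sizes [3, 1].
λ = 3: algebraic multiplicity 2 (exponent in χ_T), largest block size 1 (exponent in m_T), 2 blocks (geometric multiplicity). These force block sizes [1, 1].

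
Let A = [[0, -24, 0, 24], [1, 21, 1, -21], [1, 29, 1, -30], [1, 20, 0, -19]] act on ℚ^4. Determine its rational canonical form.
R = [[0, 0, 0, 24], [1, 0, 0, -28], [0, 1, 0, 6], [0, 0, 1, 3]]

The invariant factors of A (the non-unit diagonal entries of the Smith normal form of xI - A over ℚ[x]) are (x - 2)^3(x + 3), each dividing the next. The characteristic polynomial is their product, (x - 2)^3(x + 3).

The rational canonical form is the block-diagonal matrix of companion matrices C(f_i):
R = [[0, 0, 0, 24], [1, 0, 0, -28], [0, 1, 0, 6], [0, 0, 1, 3]].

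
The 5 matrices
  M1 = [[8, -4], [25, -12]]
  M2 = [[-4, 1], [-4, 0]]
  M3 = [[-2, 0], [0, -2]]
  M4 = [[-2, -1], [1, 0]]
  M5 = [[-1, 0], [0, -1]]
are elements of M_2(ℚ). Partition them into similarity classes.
Characteristic polynomials: χ_{M1} = (x + 2)^2, χ_{M2} = (x + 2)^2, χ_{M3} = (x + 2)^2, χ_{M4} = (x + 1)^2, χ_{M5} = (x + 1)^2.

{M1, M2}: invariant factors (x + 2)^2.

{M3}: invariant factors x + 2, x + 2.

{M4}: invariant factors (x + 1)^2.

{M5}: invariant factors x + 1, x + 1.

Matrices are similar if and only if their invariant-factor lists agree; the partition into similarity classes is {M1, M2}, {M3}, {M4}, {M5}.

4 classes: {M1, M2}, {M3}, {M4}, {M5}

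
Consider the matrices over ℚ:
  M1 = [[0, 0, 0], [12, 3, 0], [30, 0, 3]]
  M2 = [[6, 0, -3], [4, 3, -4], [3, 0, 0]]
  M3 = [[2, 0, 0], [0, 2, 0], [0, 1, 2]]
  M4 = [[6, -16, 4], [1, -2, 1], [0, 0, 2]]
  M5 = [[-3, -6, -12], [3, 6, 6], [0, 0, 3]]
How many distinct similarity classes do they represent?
Characteristic polynomials: χ_{M1} = x(x - 3)^2, χ_{M2} = (x - 3)^3, χ_{M3} = (x - 2)^3, χ_{M4} = (x - 2)^3, χ_{M5} = x(x - 3)^2.

{M1, M5}: invariant factors x - 3, x(x - 3).

{M2}: invariant factors x - 3, (x - 3)^2.

{M3, M4}: invariant factors x - 2, (x - 2)^2.

Matrices are similar if and only if their invariant-factor lists agree; the partition into similarity classes is {M1, M5}, {M2}, {M3, M4}.

3 classes: {M1, M5}, {M2}, {M3, M4}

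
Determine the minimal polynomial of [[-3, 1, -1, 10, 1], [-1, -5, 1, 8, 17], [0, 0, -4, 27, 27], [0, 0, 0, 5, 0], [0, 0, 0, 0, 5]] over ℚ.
The characteristic polynomial factors as (x - 5)^2(x + 4)^3. The minimal polynomial is ∏(x - λ)^{k_λ} where k_λ is the size of the largest Jordan block at λ.

For λ = -4: rank(A + 4I) = 3, and the largest Jordan block has size 2 (the smallest k with rank((A + 4I)^k) = rank((A + 4I)^(k+1))).
For λ = 5: rank(A - 5I) = 3, and the largest Jordan block has size 1 (the smallest k with rank((A - 5I)^k) = rank((A - 5I)^(k+1))).

So m_A(x) = (x - 5)(x + 4)^2.

m_A(x) = (x - 5)(x + 4)^2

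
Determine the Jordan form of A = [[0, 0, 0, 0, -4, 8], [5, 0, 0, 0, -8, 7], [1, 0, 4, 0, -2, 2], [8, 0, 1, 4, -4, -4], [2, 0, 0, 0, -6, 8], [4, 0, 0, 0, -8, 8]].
J = [[-2, 0, 0, 0, 0, 0], [0, 0, 1, 0, 0, 0], [0, 0, 0, 0, 0, 0], [0, 0, 0, 4, 1, 0], [0, 0, 0, 0, 4, 1], [0, 0, 0, 0, 0, 4]]

The characteristic polynomial is det(xI - A) = x^2(x - 4)^3(x + 2), so the eigenvalues are -2 (algebraic multiplicity 1), 0 (algebraic multiplicity 2), 4 (algebraic multiplicity 3).

For λ = -2: algebraic multiplicity 1 gives one 1×1 block.

For λ = 0: rank(A) = 5, rank(A^2) = 4. The eigenspace has dimension 6 - 5 = 1, so there is 1 Jordan block; the rank sequence gives block sizes [2].

For λ = 4: rank(A - 4I) = 5, rank((A - 4I)^2) = 4, rank((A - 4I)^3) = 3. The eigenspace has dimension 6 - 5 = 1, so there is 1 Jordan block; the rank sequence gives block sizes [3].

Assembling the blocks gives the Jordan form J above.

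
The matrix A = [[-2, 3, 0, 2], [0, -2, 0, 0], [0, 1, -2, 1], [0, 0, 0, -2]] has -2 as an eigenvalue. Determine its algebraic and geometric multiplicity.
algebraic multiplicity 4, geometric multiplicity 2

The characteristic polynomial is (x + 2)^4, so the factor x + 2 appears with exponent 4: the algebraic multiplicity is 4.

rank(A + 2I) = 2, so the eigenspace has dimension 4 - 2 = 2: the geometric multiplicity is 2.

Since 2 < 4, A is not diagonalizable.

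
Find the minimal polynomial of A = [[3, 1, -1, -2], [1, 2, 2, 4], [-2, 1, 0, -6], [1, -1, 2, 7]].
m_A(x) = (x - 3)^3

The characteristic polynomial factors as (x - 3)^4. The minimal polynomial is ∏(x - λ)^{k_λ} where k_λ is the size of the largest Jordan block at λ.

For λ = 3: rank(A - 3I) = 2, and the largest Jordan block has size 3 (the smallest k with rank((A - 3I)^k) = rank((A - 3I)^(k+1))).

So m_A(x) = (x - 3)^3.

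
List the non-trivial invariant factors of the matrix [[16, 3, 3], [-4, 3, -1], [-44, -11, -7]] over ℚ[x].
The Jordan structure of A has elementary divisors (x - 4)^2, (x - 4). Arranging the block sizes at each eigenvalue in decreasing order and taking row products gives the invariant factors.

Invariant factors (smallest first, each dividing the next): x - 4, (x - 4)^2.

Check: the last factor (x - 4)^2 is the minimal polynomial, and the product (x - 4)^3 is the characteristic polynomial.

x - 4, (x - 4)^2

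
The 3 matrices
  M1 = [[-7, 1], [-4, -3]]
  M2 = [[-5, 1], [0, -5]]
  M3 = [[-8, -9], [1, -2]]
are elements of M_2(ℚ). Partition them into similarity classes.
1 class: {M1, M2, M3}

Characteristic polynomials: χ_{M1} = (x + 5)^2, χ_{M2} = (x + 5)^2, χ_{M3} = (x + 5)^2.

{M1, M2, M3}: invariant factors (x + 5)^2.

Matrices are similar if and only if their invariant-factor lists agree; the partition into similarity classes is {M1, M2, M3}.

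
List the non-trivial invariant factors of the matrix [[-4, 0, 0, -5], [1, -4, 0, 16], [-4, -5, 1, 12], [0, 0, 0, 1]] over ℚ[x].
(x - 1)^2(x + 4)^2

The Jordan structure of A has elementary divisors (x + 4)^2, (x - 1)^2. Arranging the block sizes at each eigenvalue in decreasing order and taking row products gives the invariant factors.

Invariant factors (smallest first, each dividing the next): (x - 1)^2(x + 4)^2.

Check: the last factor (x - 1)^2(x + 4)^2 is the minimal polynomial, and the product (x - 1)^2(x + 4)^2 is the characteristic polynomial.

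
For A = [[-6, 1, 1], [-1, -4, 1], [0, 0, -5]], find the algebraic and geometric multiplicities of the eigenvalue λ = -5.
The characteristic polynomial is (x + 5)^3, so the factor x + 5 appears with exponent 3: the algebraic multiplicity is 3.

rank(A + 5I) = 1, so the eigenspace has dimension 3 - 1 = 2: the geometric multiplicity is 2.

Since 2 < 3, A is not diagonalizable.

algebraic multiplicity 3, geometric multiplicity 2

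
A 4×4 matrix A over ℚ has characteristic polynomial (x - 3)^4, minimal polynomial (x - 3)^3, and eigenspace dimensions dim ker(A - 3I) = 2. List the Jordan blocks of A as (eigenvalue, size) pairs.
λ = 3: algebraic multiplicity 4 (exponent in χ_A), largest block size 3 (exponent in m_A), 2 blocks (geometric multiplicity). These force block sizes [3, 1].

Jordan blocks: (3, 3), (3, 1)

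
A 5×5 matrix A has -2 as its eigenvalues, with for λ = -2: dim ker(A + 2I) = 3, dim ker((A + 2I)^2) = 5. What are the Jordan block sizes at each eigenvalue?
Jordan blocks: (-2, 2), (-2, 2), (-2, 1)

λ = -2: successive nullity increments [3, 2] count blocks of size ≥ k; block sizes are [2, 2, 1].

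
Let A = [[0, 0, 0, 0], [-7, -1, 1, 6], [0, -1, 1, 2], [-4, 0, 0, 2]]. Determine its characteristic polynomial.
χ_A(x) = x^3(x - 2)

xI - A = [[x, 0, 0, 0], [7, x + 1, -1, -6], [0, 1, x - 1, -2], [4, 0, 0, x - 2]].

Expanding det(xI - A) along the first row:
det(xI - A) = + (x)·det([[x + 1, -1, -6], [1, x - 1, -2], [0, 0, x - 2]]) - (0)·det([[7, -1, -6], [0, x - 1, -2], [4, 0, x - 2]]) + (0)·det([[7, x + 1, -6], [0, 1, -2], [4, 0, x - 2]]) - (0)·det([[7, x + 1, -1], [0, 1, x - 1], [4, 0, 0]]).

Evaluating gives χ_A(x) = x^4 - 2x^3 = x^3(x - 2).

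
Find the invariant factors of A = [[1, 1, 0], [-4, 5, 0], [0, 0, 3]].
x - 3, (x - 3)^2

The Jordan structure of A has elementary divisors (x - 3)^2, (x - 3). Arranging the block sizes at each eigenvalue in decreasing order and taking row products gives the invariant factors.

Invariant factors (smallest first, each dividing the next): x - 3, (x - 3)^2.

Check: the last factor (x - 3)^2 is the minimal polynomial, and the product (x - 3)^3 is the characteristic polynomial.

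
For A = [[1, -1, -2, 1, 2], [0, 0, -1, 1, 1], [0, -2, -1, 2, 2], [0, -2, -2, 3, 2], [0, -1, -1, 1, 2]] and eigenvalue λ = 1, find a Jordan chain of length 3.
v_1 = [[2, 2, 2, 2, 1]]^T, v_2 = [[-2, -1, -2, -2, -1]]^T, v_3 = [[1, 0, 0, 0, 0]]^T

We seek v_1 ∈ ker((A - I)^3) \ ker((A - I)^2), then set v_{i+1} = (A - I) v_i.

One such chain is v_1 = [[2, 2, 2, 2, 1]]^T, v_2 = [[-2, -1, -2, -2, -1]]^T, v_3 = [[1, 0, 0, 0, 0]]^T. Check: (A - I) v_3 = [[0, 0, 0, 0, 0]]^T = 0.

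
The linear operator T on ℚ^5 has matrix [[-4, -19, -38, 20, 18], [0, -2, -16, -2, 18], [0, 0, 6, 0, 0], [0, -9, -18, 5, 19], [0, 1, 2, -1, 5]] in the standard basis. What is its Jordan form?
J = [[-4, 1, 0, 0, 0], [0, -4, 0, 0, 0], [0, 0, 6, 1, 0], [0, 0, 0, 6, 0], [0, 0, 0, 0, 6]]

The characteristic polynomial is det(xI - A) = (x - 6)^3(x + 4)^2, so the eigenvalues are -4 (algebraic multiplicity 2), 6 (algebraic multiplicity 3).

For λ = -4: rank(A + 4I) = 4, rank((A + 4I)^2) = 3. The eigenspace has dimension 5 - 4 = 1, so there is 1 Jordan block; the rank sequence gives block sizes [2].

For λ = 6: rank(A - 6I) = 3, rank((A - 6I)^2) = 2. The eigenspace has dimension 5 - 3 = 2, so there are 2 Jordan blocks; the rank sequence gives block sizes [2, 1].

Assembling the blocks gives the Jordan form J above.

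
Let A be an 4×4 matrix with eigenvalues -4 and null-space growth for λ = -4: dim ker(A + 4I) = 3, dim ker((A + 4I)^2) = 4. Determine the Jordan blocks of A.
Jordan blocks: (-4, 2), (-4, 1), (-4, 1)

λ = -4: successive nullity increments [3, 1] count blocks of size ≥ k; block sizes are [2, 1, 1].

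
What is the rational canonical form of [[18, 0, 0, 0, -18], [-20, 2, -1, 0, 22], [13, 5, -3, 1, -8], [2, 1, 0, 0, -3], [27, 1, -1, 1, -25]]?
The invariant factors of A (the non-unit diagonal entries of the Smith normal form of xI - A over ℚ[x]) are (x + 2)(x^2 + 3x - 3)^2, each dividing the next. The characteristic polynomial is their product, (x + 2)(x^2 + 3x - 3)^2.

The rational canonical form is the block-diagonal matrix of companion matrices C(f_i):
R = [[0, 0, 0, 0, -18], [1, 0, 0, 0, 27], [0, 1, 0, 0, 12], [0, 0, 1, 0, -15], [0, 0, 0, 1, -8]].

Note the characteristic polynomial does not split into linear factors over ℚ, so A has no Jordan form over ℚ; the rational canonical form exists over any field.

R = [[0, 0, 0, 0, -18], [1, 0, 0, 0, 27], [0, 1, 0, 0, 12], [0, 0, 1, 0, -15], [0, 0, 0, 1, -8]]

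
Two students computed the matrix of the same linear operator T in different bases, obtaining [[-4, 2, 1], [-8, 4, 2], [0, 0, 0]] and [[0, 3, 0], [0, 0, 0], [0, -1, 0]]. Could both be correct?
Yes.

Two matrices over a field are similar if and only if they have the same invariant factors.

Both A and B have characteristic polynomial x^3 and minimal polynomial x^2. Computing further, both have invariant factors x, x^2. Hence A and B are similar.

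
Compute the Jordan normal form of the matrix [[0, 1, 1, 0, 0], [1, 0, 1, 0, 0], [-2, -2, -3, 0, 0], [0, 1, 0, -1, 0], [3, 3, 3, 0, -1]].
J = [[-1, 1, 0, 0, 0], [0, -1, 1, 0, 0], [0, 0, -1, 0, 0], [0, 0, 0, -1, 0], [0, 0, 0, 0, -1]]

The characteristic polynomial is det(xI - A) = (x + 1)^5, so the eigenvalues are -1 (algebraic multiplicity 5).

For λ = -1: rank(A + I) = 2, rank((A + I)^2) = 1, rank((A + I)^3) = 0. The eigenspace has dimension 5 - 2 = 3, so there are 3 Jordan blocks; the rank sequence gives block sizes [3, 1, 1].

Assembling the blocks gives the Jordan form J above.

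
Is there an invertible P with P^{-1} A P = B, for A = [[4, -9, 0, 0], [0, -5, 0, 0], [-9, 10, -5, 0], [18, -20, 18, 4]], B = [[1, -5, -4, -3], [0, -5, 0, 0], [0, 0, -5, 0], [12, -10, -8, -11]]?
trace(A) = -2 but trace(B) = -20. The trace is a similarity invariant, so A and B are not similar.

No.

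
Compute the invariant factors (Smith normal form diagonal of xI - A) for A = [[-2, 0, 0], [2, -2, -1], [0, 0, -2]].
The Jordan structure of A has elementary divisors (x + 2)^2, (x + 2). Arranging the block sizes at each eigenvalue in decreasing order and taking row products gives the invariant factors.

Invariant factors (smallest first, each dividing the next): x + 2, (x + 2)^2.

Check: the last factor (x + 2)^2 is the minimal polynomial, and the product (x + 2)^3 is the characteristic polynomial.

x + 2, (x + 2)^2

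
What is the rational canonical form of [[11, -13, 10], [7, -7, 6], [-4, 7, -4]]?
The invariant factors of A (the non-unit diagonal entries of the Smith normal form of xI - A over ℚ[x]) are x^3 - 4x - 4, each dividing the next. The characteristic polynomial is their product, x^3 - 4x - 4.

The rational canonical form is the block-diagonal matrix of companion matrices C(f_i):
R = [[0, 0, 4], [1, 0, 4], [0, 1, 0]].

Note the characteristic polynomial does not split into linear factors over ℚ, so A has no Jordan form over ℚ; the rational canonical form exists over any field.

R = [[0, 0, 4], [1, 0, 4], [0, 1, 0]]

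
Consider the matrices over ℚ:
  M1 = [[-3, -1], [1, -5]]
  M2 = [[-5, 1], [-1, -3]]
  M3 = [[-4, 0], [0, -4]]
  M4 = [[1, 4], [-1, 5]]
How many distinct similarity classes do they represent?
3 classes: {M1, M2}, {M3}, {M4}

Characteristic polynomials: χ_{M1} = (x + 4)^2, χ_{M2} = (x + 4)^2, χ_{M3} = (x + 4)^2, χ_{M4} = (x - 3)^2.

{M1, M2}: invariant factors (x + 4)^2.

{M3}: invariant factors x + 4, x + 4.

{M4}: invariant factors (x - 3)^2.

Matrices are similar if and only if their invariant-factor lists agree; the partition into similarity classes is {M1, M2}, {M3}, {M4}.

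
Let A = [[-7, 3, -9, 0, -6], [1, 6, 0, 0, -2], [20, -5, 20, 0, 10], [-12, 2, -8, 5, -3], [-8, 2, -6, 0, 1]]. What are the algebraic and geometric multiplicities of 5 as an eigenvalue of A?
The characteristic polynomial is (x - 5)^5, so the factor x - 5 appears with exponent 5: the algebraic multiplicity is 5.

rank(A - 5I) = 3, so the eigenspace has dimension 5 - 3 = 2: the geometric multiplicity is 2.

Since 2 < 5, A is not diagonalizable.

algebraic multiplicity 5, geometric multiplicity 2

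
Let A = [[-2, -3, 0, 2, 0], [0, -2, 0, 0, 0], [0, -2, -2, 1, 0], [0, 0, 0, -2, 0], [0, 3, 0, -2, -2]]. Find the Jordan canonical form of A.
The characteristic polynomial is det(xI - A) = (x + 2)^5, so the eigenvalues are -2 (algebraic multiplicity 5).

For λ = -2: rank(A + 2I) = 2, rank((A + 2I)^2) = 0. The eigenspace has dimension 5 - 2 = 3, so there are 3 Jordan blocks; the rank sequence gives block sizes [2, 2, 1].

Assembling the blocks gives the Jordan form J above.

J = [[-2, 1, 0, 0, 0], [0, -2, 0, 0, 0], [0, 0, -2, 1, 0], [0, 0, 0, -2, 0], [0, 0, 0, 0, -2]]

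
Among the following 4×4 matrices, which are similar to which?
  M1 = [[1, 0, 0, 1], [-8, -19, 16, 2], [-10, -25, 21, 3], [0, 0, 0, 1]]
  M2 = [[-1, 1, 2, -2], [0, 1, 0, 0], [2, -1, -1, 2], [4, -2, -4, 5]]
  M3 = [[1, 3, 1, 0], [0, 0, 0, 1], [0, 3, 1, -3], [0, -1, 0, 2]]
Characteristic polynomials: χ_{M1} = (x - 1)^4, χ_{M2} = (x - 1)^4, χ_{M3} = (x - 1)^4.

{M1, M3}: invariant factors (x - 1)^2, (x - 1)^2.

{M2}: invariant factors x - 1, x - 1, (x - 1)^2.

Matrices are similar if and only if their invariant-factor lists agree; the partition into similarity classes is {M1, M3}, {M2}.

2 classes: {M1, M3}, {M2}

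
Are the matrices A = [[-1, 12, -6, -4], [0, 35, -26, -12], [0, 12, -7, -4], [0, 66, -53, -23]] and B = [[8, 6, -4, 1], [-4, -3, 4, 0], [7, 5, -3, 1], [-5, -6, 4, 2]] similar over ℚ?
No.

Both have characteristic polynomial (x - 3)^2(x + 1)^2, but the minimal polynomial of A is (x - 3)^2(x + 1) while the minimal polynomial of B is (x - 3)^2(x + 1)^2. The minimal polynomial is a similarity invariant, so A and B are not similar.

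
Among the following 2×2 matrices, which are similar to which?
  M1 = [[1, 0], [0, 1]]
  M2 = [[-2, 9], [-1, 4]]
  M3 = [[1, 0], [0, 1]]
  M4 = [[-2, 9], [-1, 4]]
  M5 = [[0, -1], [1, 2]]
Characteristic polynomials: χ_{M1} = (x - 1)^2, χ_{M2} = (x - 1)^2, χ_{M3} = (x - 1)^2, χ_{M4} = (x - 1)^2, χ_{M5} = (x - 1)^2.

{M1, M3}: invariant factors x - 1, x - 1.

{M2, M4, M5}: invariant factors (x - 1)^2.

Matrices are similar if and only if their invariant-factor lists agree; the partition into similarity classes is {M1, M3}, {M2, M4, M5}.

2 classes: {M1, M3}, {M2, M4, M5}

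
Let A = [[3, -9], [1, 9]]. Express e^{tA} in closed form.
A has Jordan form J = [[6, 1], [0, 6]] with A = PJP^{-1}, so e^{tA} = P e^{tJ} P^{-1}.

For a Jordan block J_k(λ), e^{tJ_k(λ)} = e^{λt} · (I + tN + t^2 N^2/2! + ... + t^{k-1} N^{k-1}/(k-1)!) where N is the nilpotent superdiagonal part.

Assembling the blocks and conjugating back gives the entries of e^{tA} as shown above.

e^{tA} = [[(1 - 3*t)*e^{6*t}, -9*t*e^{6*t}], [t*e^{6*t}, (3*t + 1)*e^{6*t}]]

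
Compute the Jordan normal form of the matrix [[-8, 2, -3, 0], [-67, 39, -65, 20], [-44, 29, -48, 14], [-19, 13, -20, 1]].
J = [[-5, 1, 0, 0], [0, -5, 1, 0], [0, 0, -5, 0], [0, 0, 0, -1]]

The characteristic polynomial is det(xI - A) = (x + 1)(x + 5)^3, so the eigenvalues are -5 (algebraic multiplicity 3), -1 (algebraic multiplicity 1).

For λ = -5: rank(A + 5I) = 3, rank((A + 5I)^2) = 2, rank((A + 5I)^3) = 1. The eigenspace has dimension 4 - 3 = 1, so there is 1 Jordan block; the rank sequence gives block sizes [3].

For λ = -1: algebraic multiplicity 1 gives one 1×1 block.

Assembling the blocks gives the Jordan form J above.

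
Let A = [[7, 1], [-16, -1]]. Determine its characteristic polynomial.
χ_A(x) = (x - 3)^2

xI - A = [[x - 7, -1], [16, x + 1]].

Expanding det(xI - A) along the first row:
det(xI - A) = + (x - 7)·det([[x + 1]]) - (-1)·det([[16]]).

Evaluating gives χ_A(x) = x^2 - 6x + 9 = (x - 3)^2.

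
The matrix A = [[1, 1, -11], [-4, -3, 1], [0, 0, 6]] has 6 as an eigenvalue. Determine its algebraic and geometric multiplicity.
algebraic multiplicity 1, geometric multiplicity 1

The characteristic polynomial is (x - 6)(x + 1)^2, so the factor x - 6 appears with exponent 1: the algebraic multiplicity is 1.

rank(A - 6I) = 2, so the eigenspace has dimension 3 - 2 = 1: the geometric multiplicity is 1.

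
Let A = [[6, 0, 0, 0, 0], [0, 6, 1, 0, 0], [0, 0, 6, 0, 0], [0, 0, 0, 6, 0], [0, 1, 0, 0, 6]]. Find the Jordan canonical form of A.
J = [[6, 1, 0, 0, 0], [0, 6, 1, 0, 0], [0, 0, 6, 0, 0], [0, 0, 0, 6, 0], [0, 0, 0, 0, 6]]

The characteristic polynomial is det(xI - A) = (x - 6)^5, so the eigenvalues are 6 (algebraic multiplicity 5).

For λ = 6: rank(A - 6I) = 2, rank((A - 6I)^2) = 1, rank((A - 6I)^3) = 0. The eigenspace has dimension 5 - 2 = 3, so there are 3 Jordan blocks; the rank sequence gives block sizes [3, 1, 1].

Assembling the blocks gives the Jordan form J above.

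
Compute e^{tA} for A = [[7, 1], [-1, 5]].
A has Jordan form J = [[6, 1], [0, 6]] with A = PJP^{-1}, so e^{tA} = P e^{tJ} P^{-1}.

For a Jordan block J_k(λ), e^{tJ_k(λ)} = e^{λt} · (I + tN + t^2 N^2/2! + ... + t^{k-1} N^{k-1}/(k-1)!) where N is the nilpotent superdiagonal part.

Assembling the blocks and conjugating back gives the entries of e^{tA} as shown above.

e^{tA} = [[(t + 1)*e^{6*t}, t*e^{6*t}], [-t*e^{6*t}, (1 - t)*e^{6*t}]]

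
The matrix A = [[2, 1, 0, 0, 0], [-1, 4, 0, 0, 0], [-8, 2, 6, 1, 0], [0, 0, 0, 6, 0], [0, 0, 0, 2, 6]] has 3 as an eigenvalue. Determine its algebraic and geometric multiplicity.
algebraic multiplicity 2, geometric multiplicity 1

The characteristic polynomial is (x - 6)^3(x - 3)^2, so the factor x - 3 appears with exponent 2: the algebraic multiplicity is 2.

rank(A - 3I) = 4, so the eigenspace has dimension 5 - 4 = 1: the geometric multiplicity is 1.

Since 1 < 2, A is not diagonalizable.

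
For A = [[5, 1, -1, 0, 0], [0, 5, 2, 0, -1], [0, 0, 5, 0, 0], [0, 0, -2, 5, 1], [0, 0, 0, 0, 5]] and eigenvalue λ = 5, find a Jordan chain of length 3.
v_1 = [[0, 2, 2, -2, 3]]^T, v_2 = [[0, 1, 0, -1, 0]]^T, v_3 = [[1, 0, 0, 0, 0]]^T

We seek v_1 ∈ ker((A - 5I)^3) \ ker((A - 5I)^2), then set v_{i+1} = (A - 5I) v_i.

One such chain is v_1 = [[0, 2, 2, -2, 3]]^T, v_2 = [[0, 1, 0, -1, 0]]^T, v_3 = [[1, 0, 0, 0, 0]]^T. Check: (A - 5I) v_3 = [[0, 0, 0, 0, 0]]^T = 0.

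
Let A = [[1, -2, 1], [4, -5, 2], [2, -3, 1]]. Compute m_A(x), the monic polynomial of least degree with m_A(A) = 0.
The characteristic polynomial factors as (x + 1)^3. The minimal polynomial is ∏(x - λ)^{k_λ} where k_λ is the size of the largest Jordan block at λ.

For λ = -1: rank(A + I) = 2, and the largest Jordan block has size 3 (the smallest k with rank((A + I)^k) = rank((A + I)^(k+1))).

So m_A(x) = (x + 1)^3.

m_A(x) = (x + 1)^3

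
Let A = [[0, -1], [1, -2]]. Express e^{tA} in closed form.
A has Jordan form J = [[-1, 1], [0, -1]] with A = PJP^{-1}, so e^{tA} = P e^{tJ} P^{-1}.

For a Jordan block J_k(λ), e^{tJ_k(λ)} = e^{λt} · (I + tN + t^2 N^2/2! + ... + t^{k-1} N^{k-1}/(k-1)!) where N is the nilpotent superdiagonal part.

Assembling the blocks and conjugating back gives the entries of e^{tA} as shown above.

e^{tA} = [[(t + 1)*e^{-t}, -t*e^{-t}], [t*e^{-t}, (1 - t)*e^{-t}]]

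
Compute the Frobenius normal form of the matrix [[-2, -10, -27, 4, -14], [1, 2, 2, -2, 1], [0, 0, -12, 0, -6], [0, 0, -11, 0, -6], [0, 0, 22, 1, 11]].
R = [[0, -6, 0, 0, 0], [1, 0, 0, 0, 0], [0, 0, 0, 0, -6], [0, 0, 1, 0, -6], [0, 0, 0, 1, -1]]

The invariant factors of A (the non-unit diagonal entries of the Smith normal form of xI - A over ℚ[x]) are x^2 + 6, (x + 1)(x^2 + 6), each dividing the next. The characteristic polynomial is their product, (x + 1)(x^2 + 6)^2.

The rational canonical form is the block-diagonal matrix of companion matrices C(f_i):
R = [[0, -6, 0, 0, 0], [1, 0, 0, 0, 0], [0, 0, 0, 0, -6], [0, 0, 1, 0, -6], [0, 0, 0, 1, -1]].

Note the characteristic polynomial does not split into linear factors over ℚ, so A has no Jordan form over ℚ; the rational canonical form exists over any field.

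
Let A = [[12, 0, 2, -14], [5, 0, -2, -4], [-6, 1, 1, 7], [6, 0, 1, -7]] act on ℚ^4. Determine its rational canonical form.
The invariant factors of A (the non-unit diagonal entries of the Smith normal form of xI - A over ℚ[x]) are x(x - 4)(x^2 - 2x + 4), each dividing the next. The characteristic polynomial is their product, x(x - 4)(x^2 - 2x + 4).

The rational canonical form is the block-diagonal matrix of companion matrices C(f_i):
R = [[0, 0, 0, 0], [1, 0, 0, 16], [0, 1, 0, -12], [0, 0, 1, 6]].

Note the characteristic polynomial does not split into linear factors over ℚ, so A has no Jordan form over ℚ; the rational canonical form exists over any field.

R = [[0, 0, 0, 0], [1, 0, 0, 16], [0, 1, 0, -12], [0, 0, 1, 6]]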